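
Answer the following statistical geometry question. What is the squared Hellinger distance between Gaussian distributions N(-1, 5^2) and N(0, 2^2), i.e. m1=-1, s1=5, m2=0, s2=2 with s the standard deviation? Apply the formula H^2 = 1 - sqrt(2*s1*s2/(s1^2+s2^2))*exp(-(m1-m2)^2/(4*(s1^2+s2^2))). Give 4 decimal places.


Squared Hellinger distance for Gaussians:
H^2 = 1 - sqrt(2*s1*s2/(s1^2+s2^2)) * exp(-(m1-m2)^2/(4*(s1^2+s2^2))).
s1^2 = 25, s2^2 = 4, s1^2+s2^2 = 29.
sqrt(2*5*2/(29)) = 0.830455.
(m1-m2)^2 = (-1)^2 = 1.
exp(-1/(4*29)) = exp(-0.008621) = 0.991416.
H^2 = 1 - 0.830455*0.991416 = 0.1767

0.1767


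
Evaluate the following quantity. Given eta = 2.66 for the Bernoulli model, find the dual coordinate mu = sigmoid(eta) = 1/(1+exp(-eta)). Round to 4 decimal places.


Dual coordinate (expectation parameter) for Bernoulli:
mu = 1/(1+exp(-eta)).
eta = 2.66.
exp(-eta) = exp(-2.66) = 0.069948.
mu = 1/(1+0.069948) = 0.9346

0.9346


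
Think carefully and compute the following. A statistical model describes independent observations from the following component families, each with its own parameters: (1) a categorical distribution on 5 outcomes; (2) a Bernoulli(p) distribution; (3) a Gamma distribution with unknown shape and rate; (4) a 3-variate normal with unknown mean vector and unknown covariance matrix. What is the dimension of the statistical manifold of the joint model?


The dimension of a statistical manifold equals the number of free
(independent) real parameters of the model. For a product of independent
blocks the parameter counts add.
- categorical on 5 outcomes (probabilities sum to 1): 5-1 = 4.
- Bernoulli (p): 1.
- Gamma (shape, rate): 2.
- 3-variate normal: 3 (mean) + 3*4/2 = 6 (symmetric covariance) = 9.
Total = 4 + 1 + 2 + 9 = 16.
Dimension = 16

16


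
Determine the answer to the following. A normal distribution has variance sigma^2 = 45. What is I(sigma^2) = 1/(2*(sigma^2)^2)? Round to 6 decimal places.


Fisher information for variance: I(sigma^2) = 1/(2*sigma^4).
sigma^2 = 45, so sigma^4 = 2025.
I = 1/(2*2025) = 1/4050 = 0.000247

0.000247


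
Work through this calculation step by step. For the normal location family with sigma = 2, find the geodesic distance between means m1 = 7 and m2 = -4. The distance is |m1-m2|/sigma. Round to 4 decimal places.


On the fixed-variance normal subfamily, geodesic distance = |m1-m2|/sigma.
|7 - -4| = 11.
sigma = 2.
d = 11/2 = 5.5000

5.5000


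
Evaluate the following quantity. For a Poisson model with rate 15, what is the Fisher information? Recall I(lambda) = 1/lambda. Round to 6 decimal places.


Fisher information for Poisson: I(lambda) = 1/lambda.
lambda = 15.
I(lambda) = 1/15 = 0.066667

0.066667


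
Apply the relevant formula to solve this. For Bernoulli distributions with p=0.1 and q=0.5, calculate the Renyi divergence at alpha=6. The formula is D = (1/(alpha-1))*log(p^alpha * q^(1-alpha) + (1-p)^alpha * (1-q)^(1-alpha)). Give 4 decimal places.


Renyi divergence of order alpha between Bernoulli distributions:
D = (1/(alpha-1))*log(p^alpha * q^(1-alpha) + (1-p)^alpha * (1-q)^(1-alpha)).
alpha = 6, p = 0.1, q = 0.5.
p^alpha * q^(1-alpha) = 0.1^6 * 0.5^-5 = 3.2e-05.
(1-p)^alpha * (1-q)^(1-alpha) = 0.9^6 * 0.5^-5 = 17.006112.
sum = 3.2e-05 + 17.006112 = 17.006144.
D = (1/5)*log(17.006144) = 0.5667

0.5667


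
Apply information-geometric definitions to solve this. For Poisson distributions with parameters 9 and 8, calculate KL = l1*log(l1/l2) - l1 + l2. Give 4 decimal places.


KL divergence for Poisson:
KL = l1*log(l1/l2) - l1 + l2.
l1 = 9, l2 = 8.
log(9/8) = 0.117783.
l1*log(l1/l2) = 9 * 0.117783 = 1.060047.
KL = 1.060047 - 9 + 8 = 0.0600

0.0600


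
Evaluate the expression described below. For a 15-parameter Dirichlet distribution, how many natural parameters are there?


Exponential family dimension calculation:
Dirichlet with 15 components has 15 natural parameters.

15


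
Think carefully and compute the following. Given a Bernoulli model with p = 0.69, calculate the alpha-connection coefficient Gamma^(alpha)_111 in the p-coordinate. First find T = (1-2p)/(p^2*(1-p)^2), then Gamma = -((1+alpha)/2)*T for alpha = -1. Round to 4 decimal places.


Skewness (Amari-Chentsov) tensor: T = (1-2p)/(p^2*(1-p)^2).
p = 0.69, 1-2p = -0.38, p^2 = 0.4761, (1-p)^2 = 0.0961.
T = -0.38/(0.4761 * 0.0961) = -8.305428.
In the p-coordinate, Gamma^(alpha) = Gamma^(0) - (alpha/2)*T with Gamma^(0) = (1/2)*g'(p) = -T/2,
so Gamma^(alpha) = -((1+alpha)/2)*T.
alpha = -1, -(1+alpha)/2 = 0.0.
Gamma = 0.0 * -8.305428 = 0.0000

0.0000


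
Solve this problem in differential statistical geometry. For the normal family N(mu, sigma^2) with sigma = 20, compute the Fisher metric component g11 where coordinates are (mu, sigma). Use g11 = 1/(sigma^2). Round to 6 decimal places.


For the 2-parameter normal family, the Fisher metric has:
  g11 = 1/sigma^2, g22 = 2/sigma^2.
sigma = 20, sigma^2 = 400.
g11 = 0.002500

0.002500


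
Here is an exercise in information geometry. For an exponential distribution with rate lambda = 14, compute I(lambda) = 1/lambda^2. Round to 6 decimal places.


Fisher information for exponential: I(lambda) = 1/lambda^2.
lambda = 14, lambda^2 = 196.
I = 1/196 = 0.005102

0.005102


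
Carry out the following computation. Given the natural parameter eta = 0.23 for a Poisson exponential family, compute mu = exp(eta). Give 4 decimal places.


Expectation parameter for Poisson exponential family:
mu = exp(eta).
eta = 0.23.
mu = exp(0.23) = 1.2586

1.2586


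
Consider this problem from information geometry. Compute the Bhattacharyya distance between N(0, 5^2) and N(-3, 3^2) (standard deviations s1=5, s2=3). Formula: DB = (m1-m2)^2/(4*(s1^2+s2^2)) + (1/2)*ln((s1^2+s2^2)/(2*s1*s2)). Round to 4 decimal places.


Bhattacharyya distance between two Gaussians:
DB = (m1-m2)^2/(4*(s1^2+s2^2)) + (1/2)*ln((s1^2+s2^2)/(2*s1*s2)).
(m1-m2)^2 = (3)^2 = 9.
s1^2+s2^2 = 25 + 9 = 34.
term1 = 9/136 = 0.066176.
term2 = 0.5*ln(34/30.0) = 0.062582.
DB = 0.066176 + 0.062582 = 0.1288

0.1288


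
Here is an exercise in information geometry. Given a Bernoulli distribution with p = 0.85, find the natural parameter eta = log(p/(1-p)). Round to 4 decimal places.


Natural parameter for Bernoulli: eta = log(p/(1-p)).
p = 0.85, 1-p = 0.15.
p/(1-p) = 5.666667.
eta = log(5.666667) = 1.7346

1.7346


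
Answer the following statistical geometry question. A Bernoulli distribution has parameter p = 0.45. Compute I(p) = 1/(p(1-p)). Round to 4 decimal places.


For Bernoulli(p), Fisher information is I(p) = 1/(p*(1-p)).
p = 0.45, 1-p = 0.55.
p*(1-p) = 0.2475.
I(p) = 1/0.2475 = 4.0404

4.0404


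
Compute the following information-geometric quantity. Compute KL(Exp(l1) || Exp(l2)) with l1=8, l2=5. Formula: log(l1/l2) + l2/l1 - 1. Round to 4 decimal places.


KL divergence for exponential family:
KL = log(l1/l2) + l2/l1 - 1.
log(8/5) = 0.470004.
5/8 = 0.625.
KL = 0.470004 + 0.625 - 1 = 0.0950

0.0950


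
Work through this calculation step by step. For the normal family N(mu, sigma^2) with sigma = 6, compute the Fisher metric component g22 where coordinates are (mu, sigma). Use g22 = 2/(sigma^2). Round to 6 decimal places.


For the 2-parameter normal family, the Fisher metric has:
  g11 = 1/sigma^2, g22 = 2/sigma^2.
sigma = 6, sigma^2 = 36.
g22 = 0.055556

0.055556


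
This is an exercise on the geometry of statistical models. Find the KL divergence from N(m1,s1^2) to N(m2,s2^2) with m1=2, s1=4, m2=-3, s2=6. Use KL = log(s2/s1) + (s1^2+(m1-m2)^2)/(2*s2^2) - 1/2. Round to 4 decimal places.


KL divergence between normal distributions:
KL = log(s2/s1) + (s1^2 + (m1-m2)^2)/(2*s2^2) - 1/2.
log(6/4) = 0.405465.
(4^2 + (2--3)^2)/(2*6^2) = (16 + 25)/72 = 0.569444.
KL = 0.405465 + 0.569444 - 0.5 = 0.4749

0.4749


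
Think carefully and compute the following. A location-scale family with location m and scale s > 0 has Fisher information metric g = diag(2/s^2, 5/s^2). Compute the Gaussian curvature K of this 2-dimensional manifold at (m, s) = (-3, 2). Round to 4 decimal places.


The metric has the form g = (A dm^2 + B ds^2)/s^2 with A = 2, B = 5.
Substitute u = sqrt(A/B)*m: g = B*(du^2 + ds^2)/s^2, i.e. B times the
Poincare upper half-plane metric, which has constant Gaussian curvature -1.
Scaling a 2D metric by a constant c divides the Gaussian curvature by c,
so K = -1/B = -1/(5) = -0.2000 everywhere (the point (m, s) = (-3, 2) is irrelevant:
the curvature is constant).
The requested Gaussian curvature is K = -0.2000.

-0.2000


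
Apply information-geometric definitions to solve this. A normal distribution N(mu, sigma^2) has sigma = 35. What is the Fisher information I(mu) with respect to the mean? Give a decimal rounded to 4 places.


The Fisher information for the mean of a normal distribution is I(mu) = 1/sigma^2.
sigma = 35, so sigma^2 = 1225.
I(mu) = 1/1225 = 0.0008

0.0008


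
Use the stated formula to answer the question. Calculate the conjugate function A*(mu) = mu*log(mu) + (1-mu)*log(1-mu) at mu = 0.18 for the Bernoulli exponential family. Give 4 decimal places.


Legendre transform for Bernoulli:
A*(mu) = mu*log(mu) + (1-mu)*log(1-mu).
mu = 0.18, 1-mu = 0.82.
mu*log(mu) = 0.18*log(0.18) = -0.308664.
(1-mu)*log(1-mu) = 0.82*log(0.82) = -0.16273.
A* = -0.308664 + -0.16273 = -0.4714

-0.4714


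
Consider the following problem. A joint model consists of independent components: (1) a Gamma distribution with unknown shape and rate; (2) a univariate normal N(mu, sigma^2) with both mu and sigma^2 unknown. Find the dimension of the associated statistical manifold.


The dimension of a statistical manifold equals the number of free
(independent) real parameters of the model. For a product of independent
blocks the parameter counts add.
- Gamma (shape, rate): 2.
- normal (mu, sigma^2): 2.
Total = 2 + 2 = 4.
Dimension = 4

4


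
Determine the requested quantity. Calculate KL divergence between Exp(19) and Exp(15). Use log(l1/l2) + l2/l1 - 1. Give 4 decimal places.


KL divergence for exponential family:
KL = log(l1/l2) + l2/l1 - 1.
log(19/15) = 0.236389.
15/19 = 0.789474.
KL = 0.236389 + 0.789474 - 1 = 0.0259

0.0259


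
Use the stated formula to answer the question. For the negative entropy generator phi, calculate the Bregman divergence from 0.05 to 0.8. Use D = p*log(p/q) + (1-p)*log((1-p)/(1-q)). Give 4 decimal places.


Bregman divergence with negative entropy generator:
D = p*log(p/q) + (1-p)*log((1-p)/(1-q)).
p = 0.05, q = 0.8.
p*log(p/q) = 0.05*log(0.05/0.8) = -0.138629.
(1-p)*log((1-p)/(1-q)) = 0.95*log(0.95/0.2) = 1.480237.
D = -0.138629 + 1.480237 = 1.3416

1.3416


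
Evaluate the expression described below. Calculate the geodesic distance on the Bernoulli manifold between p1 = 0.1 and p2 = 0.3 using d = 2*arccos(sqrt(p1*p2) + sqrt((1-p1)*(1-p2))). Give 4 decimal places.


Geodesic distance on Bernoulli manifold:
d(p1,p2) = 2*arccos(sqrt(p1*p2) + sqrt((1-p1)*(1-p2))).
sqrt(p1*p2) = sqrt(0.1*0.3) = 0.173205.
sqrt((1-p1)*(1-p2)) = sqrt(0.9*0.7) = 0.793725.
arg = 0.173205 + 0.793725 = 0.96693.
d = 2*arccos(0.96693) = 0.5158

0.5158


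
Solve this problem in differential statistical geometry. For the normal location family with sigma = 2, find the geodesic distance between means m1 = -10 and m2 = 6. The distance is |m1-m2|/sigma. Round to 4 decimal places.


On the fixed-variance normal subfamily, geodesic distance = |m1-m2|/sigma.
|-10 - 6| = 16.
sigma = 2.
d = 16/2 = 8.0000

8.0000


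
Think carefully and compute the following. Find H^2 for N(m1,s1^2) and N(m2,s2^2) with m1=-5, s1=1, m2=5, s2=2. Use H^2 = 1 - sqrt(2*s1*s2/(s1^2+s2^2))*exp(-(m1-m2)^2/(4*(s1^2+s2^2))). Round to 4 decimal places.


Squared Hellinger distance for Gaussians:
H^2 = 1 - sqrt(2*s1*s2/(s1^2+s2^2)) * exp(-(m1-m2)^2/(4*(s1^2+s2^2))).
s1^2 = 1, s2^2 = 4, s1^2+s2^2 = 5.
sqrt(2*1*2/(5)) = 0.894427.
(m1-m2)^2 = (-10)^2 = 100.
exp(-100/(4*5)) = exp(-5.0) = 0.006738.
H^2 = 1 - 0.894427*0.006738 = 0.9940

0.9940


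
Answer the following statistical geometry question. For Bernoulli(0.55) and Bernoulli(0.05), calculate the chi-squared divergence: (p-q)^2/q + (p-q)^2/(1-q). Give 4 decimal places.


Chi-squared divergence between Bernoulli distributions:
chi^2 = (p-q)^2/q + (p-q)^2/(1-q).
p = 0.55, q = 0.05, p-q = 0.5.
(p-q)^2 = 0.25.
term1 = 0.25/0.05 = 5.0.
term2 = 0.25/0.95 = 0.263158.
chi^2 = 5.0 + 0.263158 = 5.2632

5.2632


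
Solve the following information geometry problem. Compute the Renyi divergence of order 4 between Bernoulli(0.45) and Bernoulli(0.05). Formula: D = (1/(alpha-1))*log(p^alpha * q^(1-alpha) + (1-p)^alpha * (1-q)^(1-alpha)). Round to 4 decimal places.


Renyi divergence of order alpha between Bernoulli distributions:
D = (1/(alpha-1))*log(p^alpha * q^(1-alpha) + (1-p)^alpha * (1-q)^(1-alpha)).
alpha = 4, p = 0.45, q = 0.05.
p^alpha * q^(1-alpha) = 0.45^4 * 0.05^-3 = 328.05.
(1-p)^alpha * (1-q)^(1-alpha) = 0.55^4 * 0.95^-3 = 0.106728.
sum = 328.05 + 0.106728 = 328.156728.
D = (1/3)*log(328.156728) = 1.9312

1.9312


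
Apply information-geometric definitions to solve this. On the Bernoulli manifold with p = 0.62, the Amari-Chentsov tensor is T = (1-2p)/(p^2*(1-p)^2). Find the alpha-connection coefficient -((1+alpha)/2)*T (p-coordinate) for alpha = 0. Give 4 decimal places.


Skewness (Amari-Chentsov) tensor: T = (1-2p)/(p^2*(1-p)^2).
p = 0.62, 1-2p = -0.24, p^2 = 0.3844, (1-p)^2 = 0.1444.
T = -0.24/(0.3844 * 0.1444) = -4.323751.
In the p-coordinate, Gamma^(alpha) = Gamma^(0) - (alpha/2)*T with Gamma^(0) = (1/2)*g'(p) = -T/2,
so Gamma^(alpha) = -((1+alpha)/2)*T.
alpha = 0, -(1+alpha)/2 = -0.5.
Gamma = -0.5 * -4.323751 = 2.1619

2.1619


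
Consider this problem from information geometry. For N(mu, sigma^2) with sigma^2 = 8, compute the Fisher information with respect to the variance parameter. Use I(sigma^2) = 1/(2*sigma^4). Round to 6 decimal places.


Fisher information for variance: I(sigma^2) = 1/(2*sigma^4).
sigma^2 = 8, so sigma^4 = 64.
I = 1/(2*64) = 1/128 = 0.007813

0.007813


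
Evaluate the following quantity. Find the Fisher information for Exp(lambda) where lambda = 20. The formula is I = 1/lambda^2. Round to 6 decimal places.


Fisher information for exponential: I(lambda) = 1/lambda^2.
lambda = 20, lambda^2 = 400.
I = 1/400 = 0.002500

0.002500


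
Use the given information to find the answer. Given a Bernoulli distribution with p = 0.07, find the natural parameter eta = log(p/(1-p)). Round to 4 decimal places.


Natural parameter for Bernoulli: eta = log(p/(1-p)).
p = 0.07, 1-p = 0.93.
p/(1-p) = 0.075269.
eta = log(0.075269) = -2.5867

-2.5867


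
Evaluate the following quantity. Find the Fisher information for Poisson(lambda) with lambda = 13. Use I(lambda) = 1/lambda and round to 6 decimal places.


Fisher information for Poisson: I(lambda) = 1/lambda.
lambda = 13.
I(lambda) = 1/13 = 0.076923

0.076923


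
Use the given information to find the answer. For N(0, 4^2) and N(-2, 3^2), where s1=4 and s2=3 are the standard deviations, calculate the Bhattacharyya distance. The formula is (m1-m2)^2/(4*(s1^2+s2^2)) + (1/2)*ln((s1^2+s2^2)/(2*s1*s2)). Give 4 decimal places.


Bhattacharyya distance between two Gaussians:
DB = (m1-m2)^2/(4*(s1^2+s2^2)) + (1/2)*ln((s1^2+s2^2)/(2*s1*s2)).
(m1-m2)^2 = (2)^2 = 4.
s1^2+s2^2 = 16 + 9 = 25.
term1 = 4/100 = 0.04.
term2 = 0.5*ln(25/24.0) = 0.020411.
DB = 0.04 + 0.020411 = 0.0604

0.0604


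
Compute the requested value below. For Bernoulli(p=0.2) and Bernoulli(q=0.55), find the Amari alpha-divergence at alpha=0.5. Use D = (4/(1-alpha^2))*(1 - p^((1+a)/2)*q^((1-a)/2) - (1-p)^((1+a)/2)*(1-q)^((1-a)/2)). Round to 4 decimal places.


Amari alpha-divergence:
D = (4/(1-alpha^2))*(1 - p^((1+a)/2)*q^((1-a)/2) - (1-p)^((1+a)/2)*(1-q)^((1-a)/2)).
alpha = 0.5, p = 0.2, q = 0.55.
e1 = (1+alpha)/2 = 0.75, e2 = (1-alpha)/2 = 0.25.
t1 = p^e1 * q^e2 = 0.2^0.75 * 0.55^0.25 = 0.257551.
t2 = (1-p)^e1 * (1-q)^e2 = 0.8^0.75 * 0.45^0.25 = 0.69282.
4/(1-alpha^2) = 5.333333.
D = 5.333333*(1 - 0.257551 - 0.69282) = 0.2647

0.2647


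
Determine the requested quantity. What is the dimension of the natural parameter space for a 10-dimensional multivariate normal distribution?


Exponential family dimension calculation:
For 10-dim MVN: mean has 10 params, covariance has 10*11/2 = 55 unique entries.
Total dim = 10 + 55 = 65.

65


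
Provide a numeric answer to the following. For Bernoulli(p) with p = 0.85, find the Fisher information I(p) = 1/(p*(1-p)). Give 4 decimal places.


For Bernoulli(p), Fisher information is I(p) = 1/(p*(1-p)).
p = 0.85, 1-p = 0.15.
p*(1-p) = 0.1275.
I(p) = 1/0.1275 = 7.8431

7.8431


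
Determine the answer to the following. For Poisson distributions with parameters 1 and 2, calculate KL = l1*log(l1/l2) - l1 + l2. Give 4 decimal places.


KL divergence for Poisson:
KL = l1*log(l1/l2) - l1 + l2.
l1 = 1, l2 = 2.
log(1/2) = -0.693147.
l1*log(l1/l2) = 1 * -0.693147 = -0.693147.
KL = -0.693147 - 1 + 2 = 0.3069

0.3069


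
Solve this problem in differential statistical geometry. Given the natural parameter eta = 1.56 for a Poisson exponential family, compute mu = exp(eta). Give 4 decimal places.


Expectation parameter for Poisson exponential family:
mu = exp(eta).
eta = 1.56.
mu = exp(1.56) = 4.7588

4.7588


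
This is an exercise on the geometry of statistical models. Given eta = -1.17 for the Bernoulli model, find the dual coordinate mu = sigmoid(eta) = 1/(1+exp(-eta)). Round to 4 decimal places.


Dual coordinate (expectation parameter) for Bernoulli:
mu = 1/(1+exp(-eta)).
eta = -1.17.
exp(-eta) = exp(1.17) = 3.221993.
mu = 1/(1+3.221993) = 0.2369

0.2369


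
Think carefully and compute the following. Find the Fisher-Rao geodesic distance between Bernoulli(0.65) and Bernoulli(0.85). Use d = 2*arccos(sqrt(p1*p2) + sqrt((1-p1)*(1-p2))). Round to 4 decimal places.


Geodesic distance on Bernoulli manifold:
d(p1,p2) = 2*arccos(sqrt(p1*p2) + sqrt((1-p1)*(1-p2))).
sqrt(p1*p2) = sqrt(0.65*0.85) = 0.743303.
sqrt((1-p1)*(1-p2)) = sqrt(0.35*0.15) = 0.229129.
arg = 0.743303 + 0.229129 = 0.972432.
d = 2*arccos(0.972432) = 0.4707

0.4707


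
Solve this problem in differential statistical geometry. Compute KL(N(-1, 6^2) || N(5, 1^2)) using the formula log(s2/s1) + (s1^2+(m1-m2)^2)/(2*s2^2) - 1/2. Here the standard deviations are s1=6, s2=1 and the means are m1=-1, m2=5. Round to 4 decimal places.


KL divergence between normal distributions:
KL = log(s2/s1) + (s1^2 + (m1-m2)^2)/(2*s2^2) - 1/2.
log(1/6) = -1.791759.
(6^2 + (-1-5)^2)/(2*1^2) = (36 + 36)/2 = 36.0.
KL = -1.791759 + 36.0 - 0.5 = 33.7082

33.7082


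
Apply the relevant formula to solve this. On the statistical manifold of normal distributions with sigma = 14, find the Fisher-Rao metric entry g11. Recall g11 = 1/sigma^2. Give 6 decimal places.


For the 2-parameter normal family, the Fisher metric has:
  g11 = 1/sigma^2, g22 = 2/sigma^2.
sigma = 14, sigma^2 = 196.
g11 = 0.005102

0.005102


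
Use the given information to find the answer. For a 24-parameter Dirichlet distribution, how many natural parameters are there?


Exponential family dimension calculation:
Dirichlet with 24 components has 24 natural parameters.

24


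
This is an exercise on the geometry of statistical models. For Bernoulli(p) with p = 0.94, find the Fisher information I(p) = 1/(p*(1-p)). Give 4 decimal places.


For Bernoulli(p), Fisher information is I(p) = 1/(p*(1-p)).
p = 0.94, 1-p = 0.06.
p*(1-p) = 0.0564.
I(p) = 1/0.0564 = 17.7305

17.7305


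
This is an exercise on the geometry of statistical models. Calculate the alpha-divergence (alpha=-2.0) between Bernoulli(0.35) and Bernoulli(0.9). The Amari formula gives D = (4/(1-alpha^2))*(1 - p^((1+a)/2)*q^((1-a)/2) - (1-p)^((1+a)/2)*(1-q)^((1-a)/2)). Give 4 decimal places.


Amari alpha-divergence:
D = (4/(1-alpha^2))*(1 - p^((1+a)/2)*q^((1-a)/2) - (1-p)^((1+a)/2)*(1-q)^((1-a)/2)).
alpha = -2.0, p = 0.35, q = 0.9.
e1 = (1+alpha)/2 = -0.5, e2 = (1-alpha)/2 = 1.5.
t1 = p^e1 * q^e2 = 0.35^-0.5 * 0.9^1.5 = 1.443211.
t2 = (1-p)^e1 * (1-q)^e2 = 0.65^-0.5 * 0.1^1.5 = 0.039223.
4/(1-alpha^2) = -1.333333.
D = -1.333333*(1 - 1.443211 - 0.039223) = 0.6432

0.6432


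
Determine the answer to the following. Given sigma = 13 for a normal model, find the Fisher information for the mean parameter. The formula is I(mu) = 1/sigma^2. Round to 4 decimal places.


The Fisher information for the mean of a normal distribution is I(mu) = 1/sigma^2.
sigma = 13, so sigma^2 = 169.
I(mu) = 1/169 = 0.0059

0.0059


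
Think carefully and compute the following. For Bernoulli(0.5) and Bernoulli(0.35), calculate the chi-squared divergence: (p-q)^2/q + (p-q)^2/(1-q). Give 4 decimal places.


Chi-squared divergence between Bernoulli distributions:
chi^2 = (p-q)^2/q + (p-q)^2/(1-q).
p = 0.5, q = 0.35, p-q = 0.15.
(p-q)^2 = 0.0225.
term1 = 0.0225/0.35 = 0.064286.
term2 = 0.0225/0.65 = 0.034615.
chi^2 = 0.064286 + 0.034615 = 0.0989

0.0989


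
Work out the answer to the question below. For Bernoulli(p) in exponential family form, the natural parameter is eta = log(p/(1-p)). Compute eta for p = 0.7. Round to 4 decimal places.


Natural parameter for Bernoulli: eta = log(p/(1-p)).
p = 0.7, 1-p = 0.3.
p/(1-p) = 2.333333.
eta = log(2.333333) = 0.8473

0.8473


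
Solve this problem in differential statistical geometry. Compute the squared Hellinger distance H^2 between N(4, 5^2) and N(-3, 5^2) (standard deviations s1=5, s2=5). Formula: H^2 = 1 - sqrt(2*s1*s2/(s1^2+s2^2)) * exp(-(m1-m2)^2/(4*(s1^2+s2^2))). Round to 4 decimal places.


Squared Hellinger distance for Gaussians:
H^2 = 1 - sqrt(2*s1*s2/(s1^2+s2^2)) * exp(-(m1-m2)^2/(4*(s1^2+s2^2))).
s1^2 = 25, s2^2 = 25, s1^2+s2^2 = 50.
sqrt(2*5*5/(50)) = 1.0.
(m1-m2)^2 = (7)^2 = 49.
exp(-49/(4*50)) = exp(-0.245) = 0.782705.
H^2 = 1 - 1.0*0.782705 = 0.2173

0.2173


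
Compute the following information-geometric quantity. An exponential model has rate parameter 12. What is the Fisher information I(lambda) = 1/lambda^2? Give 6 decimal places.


Fisher information for exponential: I(lambda) = 1/lambda^2.
lambda = 12, lambda^2 = 144.
I = 1/144 = 0.006944

0.006944


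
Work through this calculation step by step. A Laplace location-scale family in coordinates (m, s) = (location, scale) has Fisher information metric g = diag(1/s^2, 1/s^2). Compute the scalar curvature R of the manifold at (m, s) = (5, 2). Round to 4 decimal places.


The metric has the form g = (A dm^2 + B ds^2)/s^2 with A = 1, B = 1.
Substitute u = sqrt(A/B)*m: g = B*(du^2 + ds^2)/s^2, i.e. B times the
Poincare upper half-plane metric, which has constant Gaussian curvature -1.
Scaling a 2D metric by a constant c divides the Gaussian curvature by c,
so K = -1/B = -1/(1) = -1.0000 everywhere (the point (m, s) = (5, 2) is irrelevant:
the curvature is constant).
Scalar curvature in dimension 2: R = 2K = -2/(1) = -2.0000.

-2.0000


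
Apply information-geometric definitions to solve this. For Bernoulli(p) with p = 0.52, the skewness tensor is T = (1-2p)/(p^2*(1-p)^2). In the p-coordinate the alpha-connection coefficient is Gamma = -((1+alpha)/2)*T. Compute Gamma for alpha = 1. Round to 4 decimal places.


Skewness (Amari-Chentsov) tensor: T = (1-2p)/(p^2*(1-p)^2).
p = 0.52, 1-2p = -0.04, p^2 = 0.2704, (1-p)^2 = 0.2304.
T = -0.04/(0.2704 * 0.2304) = -0.642053.
In the p-coordinate, Gamma^(alpha) = Gamma^(0) - (alpha/2)*T with Gamma^(0) = (1/2)*g'(p) = -T/2,
so Gamma^(alpha) = -((1+alpha)/2)*T.
alpha = 1, -(1+alpha)/2 = -1.0.
Gamma = -1.0 * -0.642053 = 0.6421

0.6421


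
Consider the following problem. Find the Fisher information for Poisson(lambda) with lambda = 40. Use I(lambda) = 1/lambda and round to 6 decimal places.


Fisher information for Poisson: I(lambda) = 1/lambda.
lambda = 40.
I(lambda) = 1/40 = 0.025000

0.025000


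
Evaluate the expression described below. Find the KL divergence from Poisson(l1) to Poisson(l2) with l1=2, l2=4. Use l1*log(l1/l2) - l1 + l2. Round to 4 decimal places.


KL divergence for Poisson:
KL = l1*log(l1/l2) - l1 + l2.
l1 = 2, l2 = 4.
log(2/4) = -0.693147.
l1*log(l1/l2) = 2 * -0.693147 = -1.386294.
KL = -1.386294 - 2 + 4 = 0.6137

0.6137


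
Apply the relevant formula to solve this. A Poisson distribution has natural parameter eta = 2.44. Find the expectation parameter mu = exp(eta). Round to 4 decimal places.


Expectation parameter for Poisson exponential family:
mu = exp(eta).
eta = 2.44.
mu = exp(2.44) = 11.4730

11.4730


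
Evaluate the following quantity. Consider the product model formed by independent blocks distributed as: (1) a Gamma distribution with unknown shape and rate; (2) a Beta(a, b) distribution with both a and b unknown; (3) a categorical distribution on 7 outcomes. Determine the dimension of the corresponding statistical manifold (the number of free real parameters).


The dimension of a statistical manifold equals the number of free
(independent) real parameters of the model. For a product of independent
blocks the parameter counts add.
- Gamma (shape, rate): 2.
- Beta (a, b): 2.
- categorical on 7 outcomes (probabilities sum to 1): 7-1 = 6.
Total = 2 + 2 + 6 = 10.
Dimension = 10

10


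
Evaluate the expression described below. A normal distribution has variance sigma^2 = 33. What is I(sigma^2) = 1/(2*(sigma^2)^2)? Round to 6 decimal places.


Fisher information for variance: I(sigma^2) = 1/(2*sigma^4).
sigma^2 = 33, so sigma^4 = 1089.
I = 1/(2*1089) = 1/2178 = 0.000459

0.000459


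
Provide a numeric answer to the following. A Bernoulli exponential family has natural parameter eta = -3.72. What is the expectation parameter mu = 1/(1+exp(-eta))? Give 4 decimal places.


Dual coordinate (expectation parameter) for Bernoulli:
mu = 1/(1+exp(-eta)).
eta = -3.72.
exp(-eta) = exp(3.72) = 41.264394.
mu = 1/(1+41.264394) = 0.0237

0.0237


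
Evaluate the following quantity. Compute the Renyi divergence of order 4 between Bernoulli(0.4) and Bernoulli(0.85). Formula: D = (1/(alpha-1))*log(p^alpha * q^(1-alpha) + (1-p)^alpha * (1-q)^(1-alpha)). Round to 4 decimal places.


Renyi divergence of order alpha between Bernoulli distributions:
D = (1/(alpha-1))*log(p^alpha * q^(1-alpha) + (1-p)^alpha * (1-q)^(1-alpha)).
alpha = 4, p = 0.4, q = 0.85.
p^alpha * q^(1-alpha) = 0.4^4 * 0.85^-3 = 0.041685.
(1-p)^alpha * (1-q)^(1-alpha) = 0.6^4 * 0.15^-3 = 38.4.
sum = 0.041685 + 38.4 = 38.441685.
D = (1/3)*log(38.441685) = 1.2164

1.2164


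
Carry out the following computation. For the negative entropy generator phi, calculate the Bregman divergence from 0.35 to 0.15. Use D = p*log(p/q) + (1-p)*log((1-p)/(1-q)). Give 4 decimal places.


Bregman divergence with negative entropy generator:
D = p*log(p/q) + (1-p)*log((1-p)/(1-q)).
p = 0.35, q = 0.15.
p*log(p/q) = 0.35*log(0.35/0.15) = 0.296554.
(1-p)*log((1-p)/(1-q)) = 0.65*log(0.65/0.85) = -0.174372.
D = 0.296554 + -0.174372 = 0.1222

0.1222


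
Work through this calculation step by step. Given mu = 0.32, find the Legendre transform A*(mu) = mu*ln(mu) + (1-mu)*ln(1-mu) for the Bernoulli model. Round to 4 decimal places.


Legendre transform for Bernoulli:
A*(mu) = mu*log(mu) + (1-mu)*log(1-mu).
mu = 0.32, 1-mu = 0.68.
mu*log(mu) = 0.32*log(0.32) = -0.364619.
(1-mu)*log(1-mu) = 0.68*log(0.68) = -0.26225.
A* = -0.364619 + -0.26225 = -0.6269

-0.6269


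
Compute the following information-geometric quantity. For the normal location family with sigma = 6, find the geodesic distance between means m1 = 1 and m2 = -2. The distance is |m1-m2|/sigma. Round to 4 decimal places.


On the fixed-variance normal subfamily, geodesic distance = |m1-m2|/sigma.
|1 - -2| = 3.
sigma = 6.
d = 3/6 = 0.5000

0.5000


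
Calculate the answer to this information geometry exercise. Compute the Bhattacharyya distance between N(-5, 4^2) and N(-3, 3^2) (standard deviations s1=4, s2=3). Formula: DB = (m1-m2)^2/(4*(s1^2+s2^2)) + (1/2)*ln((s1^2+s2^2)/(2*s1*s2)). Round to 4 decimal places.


Bhattacharyya distance between two Gaussians:
DB = (m1-m2)^2/(4*(s1^2+s2^2)) + (1/2)*ln((s1^2+s2^2)/(2*s1*s2)).
(m1-m2)^2 = (-2)^2 = 4.
s1^2+s2^2 = 16 + 9 = 25.
term1 = 4/100 = 0.04.
term2 = 0.5*ln(25/24.0) = 0.020411.
DB = 0.04 + 0.020411 = 0.0604

0.0604


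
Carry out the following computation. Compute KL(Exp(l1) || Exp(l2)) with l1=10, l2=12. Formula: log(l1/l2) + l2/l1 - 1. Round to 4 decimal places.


KL divergence for exponential family:
KL = log(l1/l2) + l2/l1 - 1.
log(10/12) = -0.182322.
12/10 = 1.2.
KL = -0.182322 + 1.2 - 1 = 0.0177

0.0177


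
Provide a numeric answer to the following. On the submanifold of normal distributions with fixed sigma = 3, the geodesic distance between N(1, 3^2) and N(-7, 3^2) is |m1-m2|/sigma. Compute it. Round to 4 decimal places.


On the fixed-variance normal subfamily, geodesic distance = |m1-m2|/sigma.
|1 - -7| = 8.
sigma = 3.
d = 8/3 = 2.6667

2.6667


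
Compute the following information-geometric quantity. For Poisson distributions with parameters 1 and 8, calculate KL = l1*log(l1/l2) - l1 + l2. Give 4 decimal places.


KL divergence for Poisson:
KL = l1*log(l1/l2) - l1 + l2.
l1 = 1, l2 = 8.
log(1/8) = -2.079442.
l1*log(l1/l2) = 1 * -2.079442 = -2.079442.
KL = -2.079442 - 1 + 8 = 4.9206

4.9206


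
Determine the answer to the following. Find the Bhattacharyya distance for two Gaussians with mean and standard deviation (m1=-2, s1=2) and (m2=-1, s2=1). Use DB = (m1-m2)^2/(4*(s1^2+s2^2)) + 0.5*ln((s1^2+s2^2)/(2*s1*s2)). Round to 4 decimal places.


Bhattacharyya distance between two Gaussians:
DB = (m1-m2)^2/(4*(s1^2+s2^2)) + (1/2)*ln((s1^2+s2^2)/(2*s1*s2)).
(m1-m2)^2 = (-1)^2 = 1.
s1^2+s2^2 = 4 + 1 = 5.
term1 = 1/20 = 0.05.
term2 = 0.5*ln(5/4.0) = 0.111572.
DB = 0.05 + 0.111572 = 0.1616

0.1616


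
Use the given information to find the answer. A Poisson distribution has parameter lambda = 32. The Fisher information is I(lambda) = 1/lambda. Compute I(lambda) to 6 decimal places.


Fisher information for Poisson: I(lambda) = 1/lambda.
lambda = 32.
I(lambda) = 1/32 = 0.031250

0.031250


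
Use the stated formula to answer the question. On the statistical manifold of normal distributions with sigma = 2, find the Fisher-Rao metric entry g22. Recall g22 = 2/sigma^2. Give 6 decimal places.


For the 2-parameter normal family, the Fisher metric has:
  g11 = 1/sigma^2, g22 = 2/sigma^2.
sigma = 2, sigma^2 = 4.
g22 = 0.500000

0.500000


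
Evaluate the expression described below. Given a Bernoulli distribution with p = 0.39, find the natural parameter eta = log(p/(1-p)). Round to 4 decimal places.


Natural parameter for Bernoulli: eta = log(p/(1-p)).
p = 0.39, 1-p = 0.61.
p/(1-p) = 0.639344.
eta = log(0.639344) = -0.4473

-0.4473


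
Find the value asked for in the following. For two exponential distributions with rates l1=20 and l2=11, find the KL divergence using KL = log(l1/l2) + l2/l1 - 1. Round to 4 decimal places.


KL divergence for exponential family:
KL = log(l1/l2) + l2/l1 - 1.
log(20/11) = 0.597837.
11/20 = 0.55.
KL = 0.597837 + 0.55 - 1 = 0.1478

0.1478


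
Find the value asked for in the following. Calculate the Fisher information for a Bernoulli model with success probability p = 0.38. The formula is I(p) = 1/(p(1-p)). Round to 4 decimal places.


For Bernoulli(p), Fisher information is I(p) = 1/(p*(1-p)).
p = 0.38, 1-p = 0.62.
p*(1-p) = 0.2356.
I(p) = 1/0.2356 = 4.2445

4.2445


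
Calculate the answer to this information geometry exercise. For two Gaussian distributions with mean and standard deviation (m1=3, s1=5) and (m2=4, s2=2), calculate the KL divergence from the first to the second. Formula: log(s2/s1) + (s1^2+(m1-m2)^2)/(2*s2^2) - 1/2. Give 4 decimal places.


KL divergence between normal distributions:
KL = log(s2/s1) + (s1^2 + (m1-m2)^2)/(2*s2^2) - 1/2.
log(2/5) = -0.916291.
(5^2 + (3-4)^2)/(2*2^2) = (25 + 1)/8 = 3.25.
KL = -0.916291 + 3.25 - 0.5 = 1.8337

1.8337


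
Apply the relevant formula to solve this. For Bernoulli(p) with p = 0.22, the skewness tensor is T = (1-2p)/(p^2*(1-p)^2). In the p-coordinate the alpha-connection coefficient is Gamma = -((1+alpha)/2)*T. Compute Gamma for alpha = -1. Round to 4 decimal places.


Skewness (Amari-Chentsov) tensor: T = (1-2p)/(p^2*(1-p)^2).
p = 0.22, 1-2p = 0.56, p^2 = 0.0484, (1-p)^2 = 0.6084.
T = 0.56/(0.0484 * 0.6084) = 19.017502.
In the p-coordinate, Gamma^(alpha) = Gamma^(0) - (alpha/2)*T with Gamma^(0) = (1/2)*g'(p) = -T/2,
so Gamma^(alpha) = -((1+alpha)/2)*T.
alpha = -1, -(1+alpha)/2 = 0.0.
Gamma = 0.0 * 19.017502 = 0.0000

0.0000


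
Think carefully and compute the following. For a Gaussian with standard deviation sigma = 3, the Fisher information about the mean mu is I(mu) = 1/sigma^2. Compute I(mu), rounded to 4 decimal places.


The Fisher information for the mean of a normal distribution is I(mu) = 1/sigma^2.
sigma = 3, so sigma^2 = 9.
I(mu) = 1/9 = 0.1111

0.1111


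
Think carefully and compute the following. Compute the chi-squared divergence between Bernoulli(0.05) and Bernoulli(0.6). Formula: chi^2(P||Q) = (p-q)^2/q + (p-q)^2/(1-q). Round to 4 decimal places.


Chi-squared divergence between Bernoulli distributions:
chi^2 = (p-q)^2/q + (p-q)^2/(1-q).
p = 0.05, q = 0.6, p-q = -0.55.
(p-q)^2 = 0.3025.
term1 = 0.3025/0.6 = 0.504167.
term2 = 0.3025/0.4 = 0.75625.
chi^2 = 0.504167 + 0.75625 = 1.2604

1.2604


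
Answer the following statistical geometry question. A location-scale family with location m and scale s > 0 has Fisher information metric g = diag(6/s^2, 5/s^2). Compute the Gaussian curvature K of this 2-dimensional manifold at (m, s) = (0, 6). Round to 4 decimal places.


The metric has the form g = (A dm^2 + B ds^2)/s^2 with A = 6, B = 5.
Substitute u = sqrt(A/B)*m: g = B*(du^2 + ds^2)/s^2, i.e. B times the
Poincare upper half-plane metric, which has constant Gaussian curvature -1.
Scaling a 2D metric by a constant c divides the Gaussian curvature by c,
so K = -1/B = -1/(5) = -0.2000 everywhere (the point (m, s) = (0, 6) is irrelevant:
the curvature is constant).
The requested Gaussian curvature is K = -0.2000.

-0.2000


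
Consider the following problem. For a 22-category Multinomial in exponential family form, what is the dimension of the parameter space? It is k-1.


Exponential family dimension calculation:
For Multinomial with k=22 categories, dim = k-1 = 21.

21


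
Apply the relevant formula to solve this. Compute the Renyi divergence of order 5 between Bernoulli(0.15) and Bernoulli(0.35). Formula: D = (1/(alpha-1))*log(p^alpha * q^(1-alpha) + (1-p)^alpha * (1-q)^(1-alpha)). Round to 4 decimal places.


Renyi divergence of order alpha between Bernoulli distributions:
D = (1/(alpha-1))*log(p^alpha * q^(1-alpha) + (1-p)^alpha * (1-q)^(1-alpha)).
alpha = 5, p = 0.15, q = 0.35.
p^alpha * q^(1-alpha) = 0.15^5 * 0.35^-4 = 0.00506.
(1-p)^alpha * (1-q)^(1-alpha) = 0.85^5 * 0.65^-4 = 2.485657.
sum = 0.00506 + 2.485657 = 2.490717.
D = (1/4)*log(2.490717) = 0.2281

0.2281


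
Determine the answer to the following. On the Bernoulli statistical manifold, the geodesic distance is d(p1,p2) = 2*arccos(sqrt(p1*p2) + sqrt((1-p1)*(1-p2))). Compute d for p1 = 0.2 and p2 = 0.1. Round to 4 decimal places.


Geodesic distance on Bernoulli manifold:
d(p1,p2) = 2*arccos(sqrt(p1*p2) + sqrt((1-p1)*(1-p2))).
sqrt(p1*p2) = sqrt(0.2*0.1) = 0.141421.
sqrt((1-p1)*(1-p2)) = sqrt(0.8*0.9) = 0.848528.
arg = 0.141421 + 0.848528 = 0.989949.
d = 2*arccos(0.989949) = 0.2838

0.2838


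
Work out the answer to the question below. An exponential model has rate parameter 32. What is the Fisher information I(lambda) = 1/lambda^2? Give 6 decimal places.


Fisher information for exponential: I(lambda) = 1/lambda^2.
lambda = 32, lambda^2 = 1024.
I = 1/1024 = 0.000977

0.000977


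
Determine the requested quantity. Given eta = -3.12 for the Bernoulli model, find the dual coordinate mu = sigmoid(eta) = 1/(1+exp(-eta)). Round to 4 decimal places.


Dual coordinate (expectation parameter) for Bernoulli:
mu = 1/(1+exp(-eta)).
eta = -3.12.
exp(-eta) = exp(3.12) = 22.64638.
mu = 1/(1+22.64638) = 0.0423

0.0423


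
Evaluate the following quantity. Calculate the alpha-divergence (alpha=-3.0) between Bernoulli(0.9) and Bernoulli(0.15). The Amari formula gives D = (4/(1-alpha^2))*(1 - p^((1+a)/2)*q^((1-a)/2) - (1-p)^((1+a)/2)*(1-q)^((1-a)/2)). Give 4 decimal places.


Amari alpha-divergence:
D = (4/(1-alpha^2))*(1 - p^((1+a)/2)*q^((1-a)/2) - (1-p)^((1+a)/2)*(1-q)^((1-a)/2)).
alpha = -3.0, p = 0.9, q = 0.15.
e1 = (1+alpha)/2 = -1.0, e2 = (1-alpha)/2 = 2.0.
t1 = p^e1 * q^e2 = 0.9^-1.0 * 0.15^2.0 = 0.025.
t2 = (1-p)^e1 * (1-q)^e2 = 0.1^-1.0 * 0.85^2.0 = 7.225.
4/(1-alpha^2) = -0.5.
D = -0.5*(1 - 0.025 - 7.225) = 3.1250

3.1250


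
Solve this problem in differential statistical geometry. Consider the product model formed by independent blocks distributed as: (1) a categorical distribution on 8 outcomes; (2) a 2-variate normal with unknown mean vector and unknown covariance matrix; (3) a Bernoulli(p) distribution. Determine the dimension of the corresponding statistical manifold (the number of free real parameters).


The dimension of a statistical manifold equals the number of free
(independent) real parameters of the model. For a product of independent
blocks the parameter counts add.
- categorical on 8 outcomes (probabilities sum to 1): 8-1 = 7.
- 2-variate normal: 2 (mean) + 2*3/2 = 3 (symmetric covariance) = 5.
- Bernoulli (p): 1.
Total = 7 + 5 + 1 = 13.
Dimension = 13

13


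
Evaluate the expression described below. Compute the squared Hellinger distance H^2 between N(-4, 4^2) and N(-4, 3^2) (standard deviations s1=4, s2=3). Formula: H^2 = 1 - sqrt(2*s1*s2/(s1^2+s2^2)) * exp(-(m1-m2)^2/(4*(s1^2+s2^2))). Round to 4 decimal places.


Squared Hellinger distance for Gaussians:
H^2 = 1 - sqrt(2*s1*s2/(s1^2+s2^2)) * exp(-(m1-m2)^2/(4*(s1^2+s2^2))).
s1^2 = 16, s2^2 = 9, s1^2+s2^2 = 25.
sqrt(2*4*3/(25)) = 0.979796.
(m1-m2)^2 = (0)^2 = 0.
exp(-0/(4*25)) = exp(0.0) = 1.0.
H^2 = 1 - 0.979796*1.0 = 0.0202

0.0202


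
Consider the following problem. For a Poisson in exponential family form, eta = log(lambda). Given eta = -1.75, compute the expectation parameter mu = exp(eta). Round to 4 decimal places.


Expectation parameter for Poisson exponential family:
mu = exp(eta).
eta = -1.75.
mu = exp(-1.75) = 0.1738

0.1738


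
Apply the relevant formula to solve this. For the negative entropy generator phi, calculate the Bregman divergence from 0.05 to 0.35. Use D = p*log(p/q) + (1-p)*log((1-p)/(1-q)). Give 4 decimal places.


Bregman divergence with negative entropy generator:
D = p*log(p/q) + (1-p)*log((1-p)/(1-q)).
p = 0.05, q = 0.35.
p*log(p/q) = 0.05*log(0.05/0.35) = -0.097296.
(1-p)*log((1-p)/(1-q)) = 0.95*log(0.95/0.65) = 0.360515.
D = -0.097296 + 0.360515 = 0.2632

0.2632


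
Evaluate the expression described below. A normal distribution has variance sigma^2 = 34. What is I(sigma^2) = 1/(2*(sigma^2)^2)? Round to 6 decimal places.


Fisher information for variance: I(sigma^2) = 1/(2*sigma^4).
sigma^2 = 34, so sigma^4 = 1156.
I = 1/(2*1156) = 1/2312 = 0.000433

0.000433


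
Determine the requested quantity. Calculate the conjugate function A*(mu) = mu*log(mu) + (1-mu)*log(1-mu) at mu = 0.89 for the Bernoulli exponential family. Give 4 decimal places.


Legendre transform for Bernoulli:
A*(mu) = mu*log(mu) + (1-mu)*log(1-mu).
mu = 0.89, 1-mu = 0.11.
mu*log(mu) = 0.89*log(0.89) = -0.103715.
(1-mu)*log(1-mu) = 0.11*log(0.11) = -0.2428.
A* = -0.103715 + -0.2428 = -0.3465

-0.3465


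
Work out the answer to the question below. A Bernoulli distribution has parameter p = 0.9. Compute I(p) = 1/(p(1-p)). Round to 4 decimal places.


For Bernoulli(p), Fisher information is I(p) = 1/(p*(1-p)).
p = 0.9, 1-p = 0.1.
p*(1-p) = 0.09.
I(p) = 1/0.09 = 11.1111

11.1111


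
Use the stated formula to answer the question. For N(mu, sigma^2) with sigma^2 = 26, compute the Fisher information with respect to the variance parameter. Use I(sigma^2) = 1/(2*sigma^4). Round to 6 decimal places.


Fisher information for variance: I(sigma^2) = 1/(2*sigma^4).
sigma^2 = 26, so sigma^4 = 676.
I = 1/(2*676) = 1/1352 = 0.000740

0.000740
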